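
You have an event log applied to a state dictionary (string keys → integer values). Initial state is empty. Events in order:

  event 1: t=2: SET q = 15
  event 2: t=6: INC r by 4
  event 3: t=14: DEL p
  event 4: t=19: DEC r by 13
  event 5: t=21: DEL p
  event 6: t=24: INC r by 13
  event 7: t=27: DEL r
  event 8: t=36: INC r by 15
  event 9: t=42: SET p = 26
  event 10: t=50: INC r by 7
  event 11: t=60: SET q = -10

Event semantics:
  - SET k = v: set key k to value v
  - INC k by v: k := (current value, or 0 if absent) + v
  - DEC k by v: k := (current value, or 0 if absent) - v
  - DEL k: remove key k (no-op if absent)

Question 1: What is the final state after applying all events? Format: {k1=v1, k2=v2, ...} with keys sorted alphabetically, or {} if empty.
Answer: {p=26, q=-10, r=22}

Derivation:
  after event 1 (t=2: SET q = 15): {q=15}
  after event 2 (t=6: INC r by 4): {q=15, r=4}
  after event 3 (t=14: DEL p): {q=15, r=4}
  after event 4 (t=19: DEC r by 13): {q=15, r=-9}
  after event 5 (t=21: DEL p): {q=15, r=-9}
  after event 6 (t=24: INC r by 13): {q=15, r=4}
  after event 7 (t=27: DEL r): {q=15}
  after event 8 (t=36: INC r by 15): {q=15, r=15}
  after event 9 (t=42: SET p = 26): {p=26, q=15, r=15}
  after event 10 (t=50: INC r by 7): {p=26, q=15, r=22}
  after event 11 (t=60: SET q = -10): {p=26, q=-10, r=22}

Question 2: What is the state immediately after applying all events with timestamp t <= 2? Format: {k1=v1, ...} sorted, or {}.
Apply events with t <= 2 (1 events):
  after event 1 (t=2: SET q = 15): {q=15}

Answer: {q=15}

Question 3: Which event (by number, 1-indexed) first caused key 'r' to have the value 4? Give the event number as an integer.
Looking for first event where r becomes 4:
  event 2: r (absent) -> 4  <-- first match

Answer: 2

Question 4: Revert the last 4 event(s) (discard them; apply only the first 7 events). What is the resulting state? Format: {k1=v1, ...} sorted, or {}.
Keep first 7 events (discard last 4):
  after event 1 (t=2: SET q = 15): {q=15}
  after event 2 (t=6: INC r by 4): {q=15, r=4}
  after event 3 (t=14: DEL p): {q=15, r=4}
  after event 4 (t=19: DEC r by 13): {q=15, r=-9}
  after event 5 (t=21: DEL p): {q=15, r=-9}
  after event 6 (t=24: INC r by 13): {q=15, r=4}
  after event 7 (t=27: DEL r): {q=15}

Answer: {q=15}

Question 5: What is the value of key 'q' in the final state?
Answer: -10

Derivation:
Track key 'q' through all 11 events:
  event 1 (t=2: SET q = 15): q (absent) -> 15
  event 2 (t=6: INC r by 4): q unchanged
  event 3 (t=14: DEL p): q unchanged
  event 4 (t=19: DEC r by 13): q unchanged
  event 5 (t=21: DEL p): q unchanged
  event 6 (t=24: INC r by 13): q unchanged
  event 7 (t=27: DEL r): q unchanged
  event 8 (t=36: INC r by 15): q unchanged
  event 9 (t=42: SET p = 26): q unchanged
  event 10 (t=50: INC r by 7): q unchanged
  event 11 (t=60: SET q = -10): q 15 -> -10
Final: q = -10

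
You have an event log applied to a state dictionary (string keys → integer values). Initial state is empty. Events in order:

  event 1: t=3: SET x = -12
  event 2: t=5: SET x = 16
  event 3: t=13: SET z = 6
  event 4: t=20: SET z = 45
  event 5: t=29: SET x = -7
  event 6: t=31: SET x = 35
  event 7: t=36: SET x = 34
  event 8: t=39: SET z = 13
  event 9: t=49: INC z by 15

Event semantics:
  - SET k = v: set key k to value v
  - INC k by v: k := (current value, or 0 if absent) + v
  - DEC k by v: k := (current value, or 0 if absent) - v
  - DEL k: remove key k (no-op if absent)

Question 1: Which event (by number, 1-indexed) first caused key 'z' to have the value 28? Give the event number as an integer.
Looking for first event where z becomes 28:
  event 3: z = 6
  event 4: z = 45
  event 5: z = 45
  event 6: z = 45
  event 7: z = 45
  event 8: z = 13
  event 9: z 13 -> 28  <-- first match

Answer: 9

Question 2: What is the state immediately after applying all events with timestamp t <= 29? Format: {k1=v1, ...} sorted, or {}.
Answer: {x=-7, z=45}

Derivation:
Apply events with t <= 29 (5 events):
  after event 1 (t=3: SET x = -12): {x=-12}
  after event 2 (t=5: SET x = 16): {x=16}
  after event 3 (t=13: SET z = 6): {x=16, z=6}
  after event 4 (t=20: SET z = 45): {x=16, z=45}
  after event 5 (t=29: SET x = -7): {x=-7, z=45}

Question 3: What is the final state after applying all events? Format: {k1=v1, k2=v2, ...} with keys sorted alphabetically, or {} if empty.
  after event 1 (t=3: SET x = -12): {x=-12}
  after event 2 (t=5: SET x = 16): {x=16}
  after event 3 (t=13: SET z = 6): {x=16, z=6}
  after event 4 (t=20: SET z = 45): {x=16, z=45}
  after event 5 (t=29: SET x = -7): {x=-7, z=45}
  after event 6 (t=31: SET x = 35): {x=35, z=45}
  after event 7 (t=36: SET x = 34): {x=34, z=45}
  after event 8 (t=39: SET z = 13): {x=34, z=13}
  after event 9 (t=49: INC z by 15): {x=34, z=28}

Answer: {x=34, z=28}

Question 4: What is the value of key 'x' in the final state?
Track key 'x' through all 9 events:
  event 1 (t=3: SET x = -12): x (absent) -> -12
  event 2 (t=5: SET x = 16): x -12 -> 16
  event 3 (t=13: SET z = 6): x unchanged
  event 4 (t=20: SET z = 45): x unchanged
  event 5 (t=29: SET x = -7): x 16 -> -7
  event 6 (t=31: SET x = 35): x -7 -> 35
  event 7 (t=36: SET x = 34): x 35 -> 34
  event 8 (t=39: SET z = 13): x unchanged
  event 9 (t=49: INC z by 15): x unchanged
Final: x = 34

Answer: 34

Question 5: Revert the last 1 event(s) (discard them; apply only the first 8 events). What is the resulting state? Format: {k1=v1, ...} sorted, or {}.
Keep first 8 events (discard last 1):
  after event 1 (t=3: SET x = -12): {x=-12}
  after event 2 (t=5: SET x = 16): {x=16}
  after event 3 (t=13: SET z = 6): {x=16, z=6}
  after event 4 (t=20: SET z = 45): {x=16, z=45}
  after event 5 (t=29: SET x = -7): {x=-7, z=45}
  after event 6 (t=31: SET x = 35): {x=35, z=45}
  after event 7 (t=36: SET x = 34): {x=34, z=45}
  after event 8 (t=39: SET z = 13): {x=34, z=13}

Answer: {x=34, z=13}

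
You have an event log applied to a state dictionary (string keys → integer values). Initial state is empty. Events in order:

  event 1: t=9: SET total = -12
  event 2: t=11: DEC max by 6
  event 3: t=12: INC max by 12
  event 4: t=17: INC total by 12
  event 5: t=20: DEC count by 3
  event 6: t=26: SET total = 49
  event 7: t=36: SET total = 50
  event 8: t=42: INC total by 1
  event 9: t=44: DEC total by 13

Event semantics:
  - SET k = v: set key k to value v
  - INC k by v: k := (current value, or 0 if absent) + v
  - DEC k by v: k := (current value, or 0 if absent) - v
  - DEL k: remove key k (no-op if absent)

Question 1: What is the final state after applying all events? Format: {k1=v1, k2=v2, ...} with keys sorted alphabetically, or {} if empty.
  after event 1 (t=9: SET total = -12): {total=-12}
  after event 2 (t=11: DEC max by 6): {max=-6, total=-12}
  after event 3 (t=12: INC max by 12): {max=6, total=-12}
  after event 4 (t=17: INC total by 12): {max=6, total=0}
  after event 5 (t=20: DEC count by 3): {count=-3, max=6, total=0}
  after event 6 (t=26: SET total = 49): {count=-3, max=6, total=49}
  after event 7 (t=36: SET total = 50): {count=-3, max=6, total=50}
  after event 8 (t=42: INC total by 1): {count=-3, max=6, total=51}
  after event 9 (t=44: DEC total by 13): {count=-3, max=6, total=38}

Answer: {count=-3, max=6, total=38}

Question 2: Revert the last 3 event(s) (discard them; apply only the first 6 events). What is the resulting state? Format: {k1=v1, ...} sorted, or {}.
Keep first 6 events (discard last 3):
  after event 1 (t=9: SET total = -12): {total=-12}
  after event 2 (t=11: DEC max by 6): {max=-6, total=-12}
  after event 3 (t=12: INC max by 12): {max=6, total=-12}
  after event 4 (t=17: INC total by 12): {max=6, total=0}
  after event 5 (t=20: DEC count by 3): {count=-3, max=6, total=0}
  after event 6 (t=26: SET total = 49): {count=-3, max=6, total=49}

Answer: {count=-3, max=6, total=49}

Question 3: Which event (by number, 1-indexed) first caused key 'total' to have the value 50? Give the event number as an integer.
Answer: 7

Derivation:
Looking for first event where total becomes 50:
  event 1: total = -12
  event 2: total = -12
  event 3: total = -12
  event 4: total = 0
  event 5: total = 0
  event 6: total = 49
  event 7: total 49 -> 50  <-- first match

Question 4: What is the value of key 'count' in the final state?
Answer: -3

Derivation:
Track key 'count' through all 9 events:
  event 1 (t=9: SET total = -12): count unchanged
  event 2 (t=11: DEC max by 6): count unchanged
  event 3 (t=12: INC max by 12): count unchanged
  event 4 (t=17: INC total by 12): count unchanged
  event 5 (t=20: DEC count by 3): count (absent) -> -3
  event 6 (t=26: SET total = 49): count unchanged
  event 7 (t=36: SET total = 50): count unchanged
  event 8 (t=42: INC total by 1): count unchanged
  event 9 (t=44: DEC total by 13): count unchanged
Final: count = -3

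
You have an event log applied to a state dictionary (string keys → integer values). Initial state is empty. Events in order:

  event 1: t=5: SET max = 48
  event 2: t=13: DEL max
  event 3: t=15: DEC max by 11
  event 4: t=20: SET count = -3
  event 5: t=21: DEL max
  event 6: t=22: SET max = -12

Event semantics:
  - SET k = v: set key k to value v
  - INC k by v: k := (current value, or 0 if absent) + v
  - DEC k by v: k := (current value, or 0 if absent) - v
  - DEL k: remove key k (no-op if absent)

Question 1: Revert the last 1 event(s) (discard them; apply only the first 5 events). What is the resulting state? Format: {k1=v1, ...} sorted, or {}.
Keep first 5 events (discard last 1):
  after event 1 (t=5: SET max = 48): {max=48}
  after event 2 (t=13: DEL max): {}
  after event 3 (t=15: DEC max by 11): {max=-11}
  after event 4 (t=20: SET count = -3): {count=-3, max=-11}
  after event 5 (t=21: DEL max): {count=-3}

Answer: {count=-3}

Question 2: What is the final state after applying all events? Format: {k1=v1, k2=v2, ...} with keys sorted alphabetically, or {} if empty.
  after event 1 (t=5: SET max = 48): {max=48}
  after event 2 (t=13: DEL max): {}
  after event 3 (t=15: DEC max by 11): {max=-11}
  after event 4 (t=20: SET count = -3): {count=-3, max=-11}
  after event 5 (t=21: DEL max): {count=-3}
  after event 6 (t=22: SET max = -12): {count=-3, max=-12}

Answer: {count=-3, max=-12}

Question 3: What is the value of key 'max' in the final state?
Track key 'max' through all 6 events:
  event 1 (t=5: SET max = 48): max (absent) -> 48
  event 2 (t=13: DEL max): max 48 -> (absent)
  event 3 (t=15: DEC max by 11): max (absent) -> -11
  event 4 (t=20: SET count = -3): max unchanged
  event 5 (t=21: DEL max): max -11 -> (absent)
  event 6 (t=22: SET max = -12): max (absent) -> -12
Final: max = -12

Answer: -12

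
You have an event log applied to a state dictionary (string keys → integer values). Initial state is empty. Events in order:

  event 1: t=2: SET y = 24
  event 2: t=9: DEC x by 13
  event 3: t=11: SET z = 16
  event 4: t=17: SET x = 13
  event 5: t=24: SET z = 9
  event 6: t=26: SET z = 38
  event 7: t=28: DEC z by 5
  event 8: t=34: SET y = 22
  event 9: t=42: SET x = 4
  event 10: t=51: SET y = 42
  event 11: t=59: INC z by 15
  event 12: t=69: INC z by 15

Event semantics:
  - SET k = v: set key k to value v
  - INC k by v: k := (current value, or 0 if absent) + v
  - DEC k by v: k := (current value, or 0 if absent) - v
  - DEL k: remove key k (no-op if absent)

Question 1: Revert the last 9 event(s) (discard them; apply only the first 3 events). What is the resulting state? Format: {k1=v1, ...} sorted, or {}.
Keep first 3 events (discard last 9):
  after event 1 (t=2: SET y = 24): {y=24}
  after event 2 (t=9: DEC x by 13): {x=-13, y=24}
  after event 3 (t=11: SET z = 16): {x=-13, y=24, z=16}

Answer: {x=-13, y=24, z=16}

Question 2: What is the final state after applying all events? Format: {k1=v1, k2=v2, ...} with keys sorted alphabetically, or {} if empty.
  after event 1 (t=2: SET y = 24): {y=24}
  after event 2 (t=9: DEC x by 13): {x=-13, y=24}
  after event 3 (t=11: SET z = 16): {x=-13, y=24, z=16}
  after event 4 (t=17: SET x = 13): {x=13, y=24, z=16}
  after event 5 (t=24: SET z = 9): {x=13, y=24, z=9}
  after event 6 (t=26: SET z = 38): {x=13, y=24, z=38}
  after event 7 (t=28: DEC z by 5): {x=13, y=24, z=33}
  after event 8 (t=34: SET y = 22): {x=13, y=22, z=33}
  after event 9 (t=42: SET x = 4): {x=4, y=22, z=33}
  after event 10 (t=51: SET y = 42): {x=4, y=42, z=33}
  after event 11 (t=59: INC z by 15): {x=4, y=42, z=48}
  after event 12 (t=69: INC z by 15): {x=4, y=42, z=63}

Answer: {x=4, y=42, z=63}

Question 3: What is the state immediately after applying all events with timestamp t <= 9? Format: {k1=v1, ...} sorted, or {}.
Answer: {x=-13, y=24}

Derivation:
Apply events with t <= 9 (2 events):
  after event 1 (t=2: SET y = 24): {y=24}
  after event 2 (t=9: DEC x by 13): {x=-13, y=24}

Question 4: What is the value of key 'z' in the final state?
Track key 'z' through all 12 events:
  event 1 (t=2: SET y = 24): z unchanged
  event 2 (t=9: DEC x by 13): z unchanged
  event 3 (t=11: SET z = 16): z (absent) -> 16
  event 4 (t=17: SET x = 13): z unchanged
  event 5 (t=24: SET z = 9): z 16 -> 9
  event 6 (t=26: SET z = 38): z 9 -> 38
  event 7 (t=28: DEC z by 5): z 38 -> 33
  event 8 (t=34: SET y = 22): z unchanged
  event 9 (t=42: SET x = 4): z unchanged
  event 10 (t=51: SET y = 42): z unchanged
  event 11 (t=59: INC z by 15): z 33 -> 48
  event 12 (t=69: INC z by 15): z 48 -> 63
Final: z = 63

Answer: 63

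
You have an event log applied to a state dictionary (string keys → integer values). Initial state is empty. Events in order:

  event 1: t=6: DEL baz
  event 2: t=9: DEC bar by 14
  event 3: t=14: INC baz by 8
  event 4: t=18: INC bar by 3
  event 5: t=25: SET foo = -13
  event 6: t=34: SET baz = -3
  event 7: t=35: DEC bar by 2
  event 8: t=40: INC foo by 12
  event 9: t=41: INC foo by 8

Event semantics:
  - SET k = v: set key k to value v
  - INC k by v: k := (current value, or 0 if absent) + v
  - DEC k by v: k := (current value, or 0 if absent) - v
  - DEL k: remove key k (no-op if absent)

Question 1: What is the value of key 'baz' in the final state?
Track key 'baz' through all 9 events:
  event 1 (t=6: DEL baz): baz (absent) -> (absent)
  event 2 (t=9: DEC bar by 14): baz unchanged
  event 3 (t=14: INC baz by 8): baz (absent) -> 8
  event 4 (t=18: INC bar by 3): baz unchanged
  event 5 (t=25: SET foo = -13): baz unchanged
  event 6 (t=34: SET baz = -3): baz 8 -> -3
  event 7 (t=35: DEC bar by 2): baz unchanged
  event 8 (t=40: INC foo by 12): baz unchanged
  event 9 (t=41: INC foo by 8): baz unchanged
Final: baz = -3

Answer: -3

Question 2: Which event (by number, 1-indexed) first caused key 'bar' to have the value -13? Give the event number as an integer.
Looking for first event where bar becomes -13:
  event 2: bar = -14
  event 3: bar = -14
  event 4: bar = -11
  event 5: bar = -11
  event 6: bar = -11
  event 7: bar -11 -> -13  <-- first match

Answer: 7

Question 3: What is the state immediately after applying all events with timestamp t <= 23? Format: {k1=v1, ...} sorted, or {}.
Answer: {bar=-11, baz=8}

Derivation:
Apply events with t <= 23 (4 events):
  after event 1 (t=6: DEL baz): {}
  after event 2 (t=9: DEC bar by 14): {bar=-14}
  after event 3 (t=14: INC baz by 8): {bar=-14, baz=8}
  after event 4 (t=18: INC bar by 3): {bar=-11, baz=8}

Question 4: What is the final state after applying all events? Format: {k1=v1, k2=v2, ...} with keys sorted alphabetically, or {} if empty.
Answer: {bar=-13, baz=-3, foo=7}

Derivation:
  after event 1 (t=6: DEL baz): {}
  after event 2 (t=9: DEC bar by 14): {bar=-14}
  after event 3 (t=14: INC baz by 8): {bar=-14, baz=8}
  after event 4 (t=18: INC bar by 3): {bar=-11, baz=8}
  after event 5 (t=25: SET foo = -13): {bar=-11, baz=8, foo=-13}
  after event 6 (t=34: SET baz = -3): {bar=-11, baz=-3, foo=-13}
  after event 7 (t=35: DEC bar by 2): {bar=-13, baz=-3, foo=-13}
  after event 8 (t=40: INC foo by 12): {bar=-13, baz=-3, foo=-1}
  after event 9 (t=41: INC foo by 8): {bar=-13, baz=-3, foo=7}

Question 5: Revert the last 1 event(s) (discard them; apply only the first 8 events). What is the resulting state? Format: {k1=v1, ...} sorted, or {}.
Answer: {bar=-13, baz=-3, foo=-1}

Derivation:
Keep first 8 events (discard last 1):
  after event 1 (t=6: DEL baz): {}
  after event 2 (t=9: DEC bar by 14): {bar=-14}
  after event 3 (t=14: INC baz by 8): {bar=-14, baz=8}
  after event 4 (t=18: INC bar by 3): {bar=-11, baz=8}
  after event 5 (t=25: SET foo = -13): {bar=-11, baz=8, foo=-13}
  after event 6 (t=34: SET baz = -3): {bar=-11, baz=-3, foo=-13}
  after event 7 (t=35: DEC bar by 2): {bar=-13, baz=-3, foo=-13}
  after event 8 (t=40: INC foo by 12): {bar=-13, baz=-3, foo=-1}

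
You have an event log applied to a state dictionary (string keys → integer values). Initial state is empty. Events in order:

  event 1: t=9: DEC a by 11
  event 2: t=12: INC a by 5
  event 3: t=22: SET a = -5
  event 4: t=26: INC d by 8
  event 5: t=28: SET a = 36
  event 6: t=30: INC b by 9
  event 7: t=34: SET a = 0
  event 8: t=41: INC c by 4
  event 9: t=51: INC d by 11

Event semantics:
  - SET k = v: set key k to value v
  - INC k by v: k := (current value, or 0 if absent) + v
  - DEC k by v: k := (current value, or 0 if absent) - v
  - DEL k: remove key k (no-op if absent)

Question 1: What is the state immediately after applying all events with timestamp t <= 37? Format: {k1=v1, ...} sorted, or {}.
Answer: {a=0, b=9, d=8}

Derivation:
Apply events with t <= 37 (7 events):
  after event 1 (t=9: DEC a by 11): {a=-11}
  after event 2 (t=12: INC a by 5): {a=-6}
  after event 3 (t=22: SET a = -5): {a=-5}
  after event 4 (t=26: INC d by 8): {a=-5, d=8}
  after event 5 (t=28: SET a = 36): {a=36, d=8}
  after event 6 (t=30: INC b by 9): {a=36, b=9, d=8}
  after event 7 (t=34: SET a = 0): {a=0, b=9, d=8}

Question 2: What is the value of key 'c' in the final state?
Track key 'c' through all 9 events:
  event 1 (t=9: DEC a by 11): c unchanged
  event 2 (t=12: INC a by 5): c unchanged
  event 3 (t=22: SET a = -5): c unchanged
  event 4 (t=26: INC d by 8): c unchanged
  event 5 (t=28: SET a = 36): c unchanged
  event 6 (t=30: INC b by 9): c unchanged
  event 7 (t=34: SET a = 0): c unchanged
  event 8 (t=41: INC c by 4): c (absent) -> 4
  event 9 (t=51: INC d by 11): c unchanged
Final: c = 4

Answer: 4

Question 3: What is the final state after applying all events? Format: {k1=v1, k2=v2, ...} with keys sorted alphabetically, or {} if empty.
  after event 1 (t=9: DEC a by 11): {a=-11}
  after event 2 (t=12: INC a by 5): {a=-6}
  after event 3 (t=22: SET a = -5): {a=-5}
  after event 4 (t=26: INC d by 8): {a=-5, d=8}
  after event 5 (t=28: SET a = 36): {a=36, d=8}
  after event 6 (t=30: INC b by 9): {a=36, b=9, d=8}
  after event 7 (t=34: SET a = 0): {a=0, b=9, d=8}
  after event 8 (t=41: INC c by 4): {a=0, b=9, c=4, d=8}
  after event 9 (t=51: INC d by 11): {a=0, b=9, c=4, d=19}

Answer: {a=0, b=9, c=4, d=19}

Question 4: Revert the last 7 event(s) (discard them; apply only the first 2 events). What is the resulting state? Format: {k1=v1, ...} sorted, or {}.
Answer: {a=-6}

Derivation:
Keep first 2 events (discard last 7):
  after event 1 (t=9: DEC a by 11): {a=-11}
  after event 2 (t=12: INC a by 5): {a=-6}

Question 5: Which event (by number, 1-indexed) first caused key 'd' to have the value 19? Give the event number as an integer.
Answer: 9

Derivation:
Looking for first event where d becomes 19:
  event 4: d = 8
  event 5: d = 8
  event 6: d = 8
  event 7: d = 8
  event 8: d = 8
  event 9: d 8 -> 19  <-- first match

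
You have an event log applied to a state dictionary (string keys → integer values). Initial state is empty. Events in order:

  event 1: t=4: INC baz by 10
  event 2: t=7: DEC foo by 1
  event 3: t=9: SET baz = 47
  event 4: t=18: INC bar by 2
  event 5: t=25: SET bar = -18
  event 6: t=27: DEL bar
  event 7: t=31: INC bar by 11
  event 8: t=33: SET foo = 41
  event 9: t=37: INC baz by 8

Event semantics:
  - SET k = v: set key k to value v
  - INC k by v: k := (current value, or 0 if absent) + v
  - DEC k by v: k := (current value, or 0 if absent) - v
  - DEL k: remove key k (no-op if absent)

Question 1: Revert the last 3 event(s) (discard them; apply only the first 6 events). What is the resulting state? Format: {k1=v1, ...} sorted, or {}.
Answer: {baz=47, foo=-1}

Derivation:
Keep first 6 events (discard last 3):
  after event 1 (t=4: INC baz by 10): {baz=10}
  after event 2 (t=7: DEC foo by 1): {baz=10, foo=-1}
  after event 3 (t=9: SET baz = 47): {baz=47, foo=-1}
  after event 4 (t=18: INC bar by 2): {bar=2, baz=47, foo=-1}
  after event 5 (t=25: SET bar = -18): {bar=-18, baz=47, foo=-1}
  after event 6 (t=27: DEL bar): {baz=47, foo=-1}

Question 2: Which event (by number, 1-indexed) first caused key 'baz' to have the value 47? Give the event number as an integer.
Looking for first event where baz becomes 47:
  event 1: baz = 10
  event 2: baz = 10
  event 3: baz 10 -> 47  <-- first match

Answer: 3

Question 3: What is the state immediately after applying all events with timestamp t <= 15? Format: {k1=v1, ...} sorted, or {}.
Apply events with t <= 15 (3 events):
  after event 1 (t=4: INC baz by 10): {baz=10}
  after event 2 (t=7: DEC foo by 1): {baz=10, foo=-1}
  after event 3 (t=9: SET baz = 47): {baz=47, foo=-1}

Answer: {baz=47, foo=-1}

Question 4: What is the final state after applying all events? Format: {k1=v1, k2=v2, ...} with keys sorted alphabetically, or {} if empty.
Answer: {bar=11, baz=55, foo=41}

Derivation:
  after event 1 (t=4: INC baz by 10): {baz=10}
  after event 2 (t=7: DEC foo by 1): {baz=10, foo=-1}
  after event 3 (t=9: SET baz = 47): {baz=47, foo=-1}
  after event 4 (t=18: INC bar by 2): {bar=2, baz=47, foo=-1}
  after event 5 (t=25: SET bar = -18): {bar=-18, baz=47, foo=-1}
  after event 6 (t=27: DEL bar): {baz=47, foo=-1}
  after event 7 (t=31: INC bar by 11): {bar=11, baz=47, foo=-1}
  after event 8 (t=33: SET foo = 41): {bar=11, baz=47, foo=41}
  after event 9 (t=37: INC baz by 8): {bar=11, baz=55, foo=41}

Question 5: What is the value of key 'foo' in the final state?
Track key 'foo' through all 9 events:
  event 1 (t=4: INC baz by 10): foo unchanged
  event 2 (t=7: DEC foo by 1): foo (absent) -> -1
  event 3 (t=9: SET baz = 47): foo unchanged
  event 4 (t=18: INC bar by 2): foo unchanged
  event 5 (t=25: SET bar = -18): foo unchanged
  event 6 (t=27: DEL bar): foo unchanged
  event 7 (t=31: INC bar by 11): foo unchanged
  event 8 (t=33: SET foo = 41): foo -1 -> 41
  event 9 (t=37: INC baz by 8): foo unchanged
Final: foo = 41

Answer: 41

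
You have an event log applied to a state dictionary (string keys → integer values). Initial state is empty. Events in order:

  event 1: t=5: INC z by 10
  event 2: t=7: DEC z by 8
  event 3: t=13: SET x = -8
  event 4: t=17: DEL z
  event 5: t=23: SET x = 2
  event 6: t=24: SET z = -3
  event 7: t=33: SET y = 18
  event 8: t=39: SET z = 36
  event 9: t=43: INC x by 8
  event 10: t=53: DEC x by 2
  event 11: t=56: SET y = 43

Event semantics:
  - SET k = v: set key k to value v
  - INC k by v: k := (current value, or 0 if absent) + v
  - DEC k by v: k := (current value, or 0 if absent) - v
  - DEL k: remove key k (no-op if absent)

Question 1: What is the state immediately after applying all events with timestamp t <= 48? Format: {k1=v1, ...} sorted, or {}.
Answer: {x=10, y=18, z=36}

Derivation:
Apply events with t <= 48 (9 events):
  after event 1 (t=5: INC z by 10): {z=10}
  after event 2 (t=7: DEC z by 8): {z=2}
  after event 3 (t=13: SET x = -8): {x=-8, z=2}
  after event 4 (t=17: DEL z): {x=-8}
  after event 5 (t=23: SET x = 2): {x=2}
  after event 6 (t=24: SET z = -3): {x=2, z=-3}
  after event 7 (t=33: SET y = 18): {x=2, y=18, z=-3}
  after event 8 (t=39: SET z = 36): {x=2, y=18, z=36}
  after event 9 (t=43: INC x by 8): {x=10, y=18, z=36}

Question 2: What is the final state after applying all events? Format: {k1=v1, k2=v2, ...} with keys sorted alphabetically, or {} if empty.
Answer: {x=8, y=43, z=36}

Derivation:
  after event 1 (t=5: INC z by 10): {z=10}
  after event 2 (t=7: DEC z by 8): {z=2}
  after event 3 (t=13: SET x = -8): {x=-8, z=2}
  after event 4 (t=17: DEL z): {x=-8}
  after event 5 (t=23: SET x = 2): {x=2}
  after event 6 (t=24: SET z = -3): {x=2, z=-3}
  after event 7 (t=33: SET y = 18): {x=2, y=18, z=-3}
  after event 8 (t=39: SET z = 36): {x=2, y=18, z=36}
  after event 9 (t=43: INC x by 8): {x=10, y=18, z=36}
  after event 10 (t=53: DEC x by 2): {x=8, y=18, z=36}
  after event 11 (t=56: SET y = 43): {x=8, y=43, z=36}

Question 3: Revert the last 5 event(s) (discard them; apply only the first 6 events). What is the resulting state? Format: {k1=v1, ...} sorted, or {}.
Keep first 6 events (discard last 5):
  after event 1 (t=5: INC z by 10): {z=10}
  after event 2 (t=7: DEC z by 8): {z=2}
  after event 3 (t=13: SET x = -8): {x=-8, z=2}
  after event 4 (t=17: DEL z): {x=-8}
  after event 5 (t=23: SET x = 2): {x=2}
  after event 6 (t=24: SET z = -3): {x=2, z=-3}

Answer: {x=2, z=-3}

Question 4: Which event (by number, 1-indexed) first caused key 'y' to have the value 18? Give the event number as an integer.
Looking for first event where y becomes 18:
  event 7: y (absent) -> 18  <-- first match

Answer: 7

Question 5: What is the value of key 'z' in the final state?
Answer: 36

Derivation:
Track key 'z' through all 11 events:
  event 1 (t=5: INC z by 10): z (absent) -> 10
  event 2 (t=7: DEC z by 8): z 10 -> 2
  event 3 (t=13: SET x = -8): z unchanged
  event 4 (t=17: DEL z): z 2 -> (absent)
  event 5 (t=23: SET x = 2): z unchanged
  event 6 (t=24: SET z = -3): z (absent) -> -3
  event 7 (t=33: SET y = 18): z unchanged
  event 8 (t=39: SET z = 36): z -3 -> 36
  event 9 (t=43: INC x by 8): z unchanged
  event 10 (t=53: DEC x by 2): z unchanged
  event 11 (t=56: SET y = 43): z unchanged
Final: z = 36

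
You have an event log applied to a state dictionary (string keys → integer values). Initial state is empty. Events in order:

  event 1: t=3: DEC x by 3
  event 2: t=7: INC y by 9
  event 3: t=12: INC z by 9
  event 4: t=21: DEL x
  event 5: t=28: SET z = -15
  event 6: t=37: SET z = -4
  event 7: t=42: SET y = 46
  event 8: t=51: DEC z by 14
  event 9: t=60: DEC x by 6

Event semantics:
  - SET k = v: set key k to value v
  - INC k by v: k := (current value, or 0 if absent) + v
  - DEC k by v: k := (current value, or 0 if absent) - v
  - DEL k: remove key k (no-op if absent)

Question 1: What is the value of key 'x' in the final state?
Track key 'x' through all 9 events:
  event 1 (t=3: DEC x by 3): x (absent) -> -3
  event 2 (t=7: INC y by 9): x unchanged
  event 3 (t=12: INC z by 9): x unchanged
  event 4 (t=21: DEL x): x -3 -> (absent)
  event 5 (t=28: SET z = -15): x unchanged
  event 6 (t=37: SET z = -4): x unchanged
  event 7 (t=42: SET y = 46): x unchanged
  event 8 (t=51: DEC z by 14): x unchanged
  event 9 (t=60: DEC x by 6): x (absent) -> -6
Final: x = -6

Answer: -6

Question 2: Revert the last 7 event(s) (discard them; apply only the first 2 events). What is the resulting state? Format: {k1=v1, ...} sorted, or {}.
Answer: {x=-3, y=9}

Derivation:
Keep first 2 events (discard last 7):
  after event 1 (t=3: DEC x by 3): {x=-3}
  after event 2 (t=7: INC y by 9): {x=-3, y=9}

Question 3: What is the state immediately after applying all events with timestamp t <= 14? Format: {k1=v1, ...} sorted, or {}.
Apply events with t <= 14 (3 events):
  after event 1 (t=3: DEC x by 3): {x=-3}
  after event 2 (t=7: INC y by 9): {x=-3, y=9}
  after event 3 (t=12: INC z by 9): {x=-3, y=9, z=9}

Answer: {x=-3, y=9, z=9}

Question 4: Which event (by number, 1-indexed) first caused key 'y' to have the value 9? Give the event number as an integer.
Looking for first event where y becomes 9:
  event 2: y (absent) -> 9  <-- first match

Answer: 2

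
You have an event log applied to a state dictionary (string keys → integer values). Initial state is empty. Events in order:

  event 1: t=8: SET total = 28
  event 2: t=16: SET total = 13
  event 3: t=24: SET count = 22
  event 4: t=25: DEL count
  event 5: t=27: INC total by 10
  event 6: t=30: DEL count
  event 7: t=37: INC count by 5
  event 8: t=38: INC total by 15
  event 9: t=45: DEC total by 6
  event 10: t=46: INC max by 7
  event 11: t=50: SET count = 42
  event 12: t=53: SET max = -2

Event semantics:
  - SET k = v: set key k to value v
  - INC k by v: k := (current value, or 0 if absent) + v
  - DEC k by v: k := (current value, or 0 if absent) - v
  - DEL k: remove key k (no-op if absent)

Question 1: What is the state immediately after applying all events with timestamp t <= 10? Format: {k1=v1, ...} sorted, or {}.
Apply events with t <= 10 (1 events):
  after event 1 (t=8: SET total = 28): {total=28}

Answer: {total=28}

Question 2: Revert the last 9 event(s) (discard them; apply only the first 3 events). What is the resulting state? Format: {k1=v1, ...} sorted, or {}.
Keep first 3 events (discard last 9):
  after event 1 (t=8: SET total = 28): {total=28}
  after event 2 (t=16: SET total = 13): {total=13}
  after event 3 (t=24: SET count = 22): {count=22, total=13}

Answer: {count=22, total=13}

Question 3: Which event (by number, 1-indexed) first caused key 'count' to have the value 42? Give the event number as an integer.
Looking for first event where count becomes 42:
  event 3: count = 22
  event 4: count = (absent)
  event 7: count = 5
  event 8: count = 5
  event 9: count = 5
  event 10: count = 5
  event 11: count 5 -> 42  <-- first match

Answer: 11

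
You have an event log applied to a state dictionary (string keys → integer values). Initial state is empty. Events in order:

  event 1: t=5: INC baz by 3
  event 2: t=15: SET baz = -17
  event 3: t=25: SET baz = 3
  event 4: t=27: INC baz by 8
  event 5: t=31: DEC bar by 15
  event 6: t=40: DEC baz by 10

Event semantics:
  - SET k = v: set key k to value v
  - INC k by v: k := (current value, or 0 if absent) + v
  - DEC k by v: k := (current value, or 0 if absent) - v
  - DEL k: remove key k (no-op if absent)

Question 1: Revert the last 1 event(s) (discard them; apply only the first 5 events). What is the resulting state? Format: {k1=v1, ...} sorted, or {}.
Keep first 5 events (discard last 1):
  after event 1 (t=5: INC baz by 3): {baz=3}
  after event 2 (t=15: SET baz = -17): {baz=-17}
  after event 3 (t=25: SET baz = 3): {baz=3}
  after event 4 (t=27: INC baz by 8): {baz=11}
  after event 5 (t=31: DEC bar by 15): {bar=-15, baz=11}

Answer: {bar=-15, baz=11}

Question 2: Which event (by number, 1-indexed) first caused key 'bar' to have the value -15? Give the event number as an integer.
Answer: 5

Derivation:
Looking for first event where bar becomes -15:
  event 5: bar (absent) -> -15  <-- first match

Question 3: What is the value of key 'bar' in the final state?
Answer: -15

Derivation:
Track key 'bar' through all 6 events:
  event 1 (t=5: INC baz by 3): bar unchanged
  event 2 (t=15: SET baz = -17): bar unchanged
  event 3 (t=25: SET baz = 3): bar unchanged
  event 4 (t=27: INC baz by 8): bar unchanged
  event 5 (t=31: DEC bar by 15): bar (absent) -> -15
  event 6 (t=40: DEC baz by 10): bar unchanged
Final: bar = -15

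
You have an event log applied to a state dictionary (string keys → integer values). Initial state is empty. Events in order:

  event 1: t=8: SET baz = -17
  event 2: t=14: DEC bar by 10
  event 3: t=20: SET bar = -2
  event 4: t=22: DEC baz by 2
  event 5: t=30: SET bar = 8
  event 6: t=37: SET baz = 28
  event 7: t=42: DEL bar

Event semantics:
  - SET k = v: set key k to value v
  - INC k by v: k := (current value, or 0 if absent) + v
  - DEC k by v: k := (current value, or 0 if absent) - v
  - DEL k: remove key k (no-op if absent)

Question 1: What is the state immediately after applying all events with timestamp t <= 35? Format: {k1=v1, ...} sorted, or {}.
Answer: {bar=8, baz=-19}

Derivation:
Apply events with t <= 35 (5 events):
  after event 1 (t=8: SET baz = -17): {baz=-17}
  after event 2 (t=14: DEC bar by 10): {bar=-10, baz=-17}
  after event 3 (t=20: SET bar = -2): {bar=-2, baz=-17}
  after event 4 (t=22: DEC baz by 2): {bar=-2, baz=-19}
  after event 5 (t=30: SET bar = 8): {bar=8, baz=-19}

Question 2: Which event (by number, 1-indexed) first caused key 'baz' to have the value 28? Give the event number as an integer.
Answer: 6

Derivation:
Looking for first event where baz becomes 28:
  event 1: baz = -17
  event 2: baz = -17
  event 3: baz = -17
  event 4: baz = -19
  event 5: baz = -19
  event 6: baz -19 -> 28  <-- first match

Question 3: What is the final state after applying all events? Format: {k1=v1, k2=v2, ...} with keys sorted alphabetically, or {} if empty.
  after event 1 (t=8: SET baz = -17): {baz=-17}
  after event 2 (t=14: DEC bar by 10): {bar=-10, baz=-17}
  after event 3 (t=20: SET bar = -2): {bar=-2, baz=-17}
  after event 4 (t=22: DEC baz by 2): {bar=-2, baz=-19}
  after event 5 (t=30: SET bar = 8): {bar=8, baz=-19}
  after event 6 (t=37: SET baz = 28): {bar=8, baz=28}
  after event 7 (t=42: DEL bar): {baz=28}

Answer: {baz=28}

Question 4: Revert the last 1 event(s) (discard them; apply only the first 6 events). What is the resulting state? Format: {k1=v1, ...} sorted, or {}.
Answer: {bar=8, baz=28}

Derivation:
Keep first 6 events (discard last 1):
  after event 1 (t=8: SET baz = -17): {baz=-17}
  after event 2 (t=14: DEC bar by 10): {bar=-10, baz=-17}
  after event 3 (t=20: SET bar = -2): {bar=-2, baz=-17}
  after event 4 (t=22: DEC baz by 2): {bar=-2, baz=-19}
  after event 5 (t=30: SET bar = 8): {bar=8, baz=-19}
  after event 6 (t=37: SET baz = 28): {bar=8, baz=28}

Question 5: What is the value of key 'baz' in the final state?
Answer: 28

Derivation:
Track key 'baz' through all 7 events:
  event 1 (t=8: SET baz = -17): baz (absent) -> -17
  event 2 (t=14: DEC bar by 10): baz unchanged
  event 3 (t=20: SET bar = -2): baz unchanged
  event 4 (t=22: DEC baz by 2): baz -17 -> -19
  event 5 (t=30: SET bar = 8): baz unchanged
  event 6 (t=37: SET baz = 28): baz -19 -> 28
  event 7 (t=42: DEL bar): baz unchanged
Final: baz = 28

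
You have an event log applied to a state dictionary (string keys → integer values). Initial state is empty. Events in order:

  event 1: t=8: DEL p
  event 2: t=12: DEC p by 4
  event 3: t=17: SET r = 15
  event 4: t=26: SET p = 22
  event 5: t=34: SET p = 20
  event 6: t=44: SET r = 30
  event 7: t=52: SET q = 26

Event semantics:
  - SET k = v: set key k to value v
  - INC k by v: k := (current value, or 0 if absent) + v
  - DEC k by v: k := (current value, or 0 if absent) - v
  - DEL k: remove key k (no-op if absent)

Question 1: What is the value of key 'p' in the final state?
Track key 'p' through all 7 events:
  event 1 (t=8: DEL p): p (absent) -> (absent)
  event 2 (t=12: DEC p by 4): p (absent) -> -4
  event 3 (t=17: SET r = 15): p unchanged
  event 4 (t=26: SET p = 22): p -4 -> 22
  event 5 (t=34: SET p = 20): p 22 -> 20
  event 6 (t=44: SET r = 30): p unchanged
  event 7 (t=52: SET q = 26): p unchanged
Final: p = 20

Answer: 20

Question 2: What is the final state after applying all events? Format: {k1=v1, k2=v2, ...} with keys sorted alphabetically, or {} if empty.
Answer: {p=20, q=26, r=30}

Derivation:
  after event 1 (t=8: DEL p): {}
  after event 2 (t=12: DEC p by 4): {p=-4}
  after event 3 (t=17: SET r = 15): {p=-4, r=15}
  after event 4 (t=26: SET p = 22): {p=22, r=15}
  after event 5 (t=34: SET p = 20): {p=20, r=15}
  after event 6 (t=44: SET r = 30): {p=20, r=30}
  after event 7 (t=52: SET q = 26): {p=20, q=26, r=30}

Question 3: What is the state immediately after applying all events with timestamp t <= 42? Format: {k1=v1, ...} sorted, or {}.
Answer: {p=20, r=15}

Derivation:
Apply events with t <= 42 (5 events):
  after event 1 (t=8: DEL p): {}
  after event 2 (t=12: DEC p by 4): {p=-4}
  after event 3 (t=17: SET r = 15): {p=-4, r=15}
  after event 4 (t=26: SET p = 22): {p=22, r=15}
  after event 5 (t=34: SET p = 20): {p=20, r=15}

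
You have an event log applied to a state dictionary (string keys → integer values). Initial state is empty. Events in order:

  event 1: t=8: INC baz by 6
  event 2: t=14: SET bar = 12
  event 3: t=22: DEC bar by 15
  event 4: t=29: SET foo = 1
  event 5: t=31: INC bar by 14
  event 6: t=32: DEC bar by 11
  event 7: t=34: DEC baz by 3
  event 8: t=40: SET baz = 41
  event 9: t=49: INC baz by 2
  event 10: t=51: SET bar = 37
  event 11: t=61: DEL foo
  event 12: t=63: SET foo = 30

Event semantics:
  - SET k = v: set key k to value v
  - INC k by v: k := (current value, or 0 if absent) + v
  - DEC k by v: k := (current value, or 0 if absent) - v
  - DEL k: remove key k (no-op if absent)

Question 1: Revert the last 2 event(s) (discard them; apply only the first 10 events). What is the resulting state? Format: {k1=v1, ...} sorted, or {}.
Keep first 10 events (discard last 2):
  after event 1 (t=8: INC baz by 6): {baz=6}
  after event 2 (t=14: SET bar = 12): {bar=12, baz=6}
  after event 3 (t=22: DEC bar by 15): {bar=-3, baz=6}
  after event 4 (t=29: SET foo = 1): {bar=-3, baz=6, foo=1}
  after event 5 (t=31: INC bar by 14): {bar=11, baz=6, foo=1}
  after event 6 (t=32: DEC bar by 11): {bar=0, baz=6, foo=1}
  after event 7 (t=34: DEC baz by 3): {bar=0, baz=3, foo=1}
  after event 8 (t=40: SET baz = 41): {bar=0, baz=41, foo=1}
  after event 9 (t=49: INC baz by 2): {bar=0, baz=43, foo=1}
  after event 10 (t=51: SET bar = 37): {bar=37, baz=43, foo=1}

Answer: {bar=37, baz=43, foo=1}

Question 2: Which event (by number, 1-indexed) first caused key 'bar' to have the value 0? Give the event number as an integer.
Looking for first event where bar becomes 0:
  event 2: bar = 12
  event 3: bar = -3
  event 4: bar = -3
  event 5: bar = 11
  event 6: bar 11 -> 0  <-- first match

Answer: 6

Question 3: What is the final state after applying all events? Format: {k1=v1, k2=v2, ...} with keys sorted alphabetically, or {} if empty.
  after event 1 (t=8: INC baz by 6): {baz=6}
  after event 2 (t=14: SET bar = 12): {bar=12, baz=6}
  after event 3 (t=22: DEC bar by 15): {bar=-3, baz=6}
  after event 4 (t=29: SET foo = 1): {bar=-3, baz=6, foo=1}
  after event 5 (t=31: INC bar by 14): {bar=11, baz=6, foo=1}
  after event 6 (t=32: DEC bar by 11): {bar=0, baz=6, foo=1}
  after event 7 (t=34: DEC baz by 3): {bar=0, baz=3, foo=1}
  after event 8 (t=40: SET baz = 41): {bar=0, baz=41, foo=1}
  after event 9 (t=49: INC baz by 2): {bar=0, baz=43, foo=1}
  after event 10 (t=51: SET bar = 37): {bar=37, baz=43, foo=1}
  after event 11 (t=61: DEL foo): {bar=37, baz=43}
  after event 12 (t=63: SET foo = 30): {bar=37, baz=43, foo=30}

Answer: {bar=37, baz=43, foo=30}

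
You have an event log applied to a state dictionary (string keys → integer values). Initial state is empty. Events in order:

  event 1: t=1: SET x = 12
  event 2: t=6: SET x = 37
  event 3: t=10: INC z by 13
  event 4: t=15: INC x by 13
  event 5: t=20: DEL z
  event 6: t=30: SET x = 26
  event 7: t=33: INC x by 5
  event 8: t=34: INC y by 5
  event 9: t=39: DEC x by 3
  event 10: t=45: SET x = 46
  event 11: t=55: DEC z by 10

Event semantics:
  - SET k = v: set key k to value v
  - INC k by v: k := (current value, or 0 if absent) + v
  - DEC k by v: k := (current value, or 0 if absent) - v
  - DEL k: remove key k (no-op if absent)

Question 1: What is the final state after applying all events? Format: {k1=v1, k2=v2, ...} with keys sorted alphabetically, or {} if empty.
Answer: {x=46, y=5, z=-10}

Derivation:
  after event 1 (t=1: SET x = 12): {x=12}
  after event 2 (t=6: SET x = 37): {x=37}
  after event 3 (t=10: INC z by 13): {x=37, z=13}
  after event 4 (t=15: INC x by 13): {x=50, z=13}
  after event 5 (t=20: DEL z): {x=50}
  after event 6 (t=30: SET x = 26): {x=26}
  after event 7 (t=33: INC x by 5): {x=31}
  after event 8 (t=34: INC y by 5): {x=31, y=5}
  after event 9 (t=39: DEC x by 3): {x=28, y=5}
  after event 10 (t=45: SET x = 46): {x=46, y=5}
  after event 11 (t=55: DEC z by 10): {x=46, y=5, z=-10}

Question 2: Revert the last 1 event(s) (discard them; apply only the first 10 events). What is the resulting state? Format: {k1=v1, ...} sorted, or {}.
Keep first 10 events (discard last 1):
  after event 1 (t=1: SET x = 12): {x=12}
  after event 2 (t=6: SET x = 37): {x=37}
  after event 3 (t=10: INC z by 13): {x=37, z=13}
  after event 4 (t=15: INC x by 13): {x=50, z=13}
  after event 5 (t=20: DEL z): {x=50}
  after event 6 (t=30: SET x = 26): {x=26}
  after event 7 (t=33: INC x by 5): {x=31}
  after event 8 (t=34: INC y by 5): {x=31, y=5}
  after event 9 (t=39: DEC x by 3): {x=28, y=5}
  after event 10 (t=45: SET x = 46): {x=46, y=5}

Answer: {x=46, y=5}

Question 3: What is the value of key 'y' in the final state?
Track key 'y' through all 11 events:
  event 1 (t=1: SET x = 12): y unchanged
  event 2 (t=6: SET x = 37): y unchanged
  event 3 (t=10: INC z by 13): y unchanged
  event 4 (t=15: INC x by 13): y unchanged
  event 5 (t=20: DEL z): y unchanged
  event 6 (t=30: SET x = 26): y unchanged
  event 7 (t=33: INC x by 5): y unchanged
  event 8 (t=34: INC y by 5): y (absent) -> 5
  event 9 (t=39: DEC x by 3): y unchanged
  event 10 (t=45: SET x = 46): y unchanged
  event 11 (t=55: DEC z by 10): y unchanged
Final: y = 5

Answer: 5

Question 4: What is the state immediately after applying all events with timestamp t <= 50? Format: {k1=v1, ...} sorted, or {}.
Apply events with t <= 50 (10 events):
  after event 1 (t=1: SET x = 12): {x=12}
  after event 2 (t=6: SET x = 37): {x=37}
  after event 3 (t=10: INC z by 13): {x=37, z=13}
  after event 4 (t=15: INC x by 13): {x=50, z=13}
  after event 5 (t=20: DEL z): {x=50}
  after event 6 (t=30: SET x = 26): {x=26}
  after event 7 (t=33: INC x by 5): {x=31}
  after event 8 (t=34: INC y by 5): {x=31, y=5}
  after event 9 (t=39: DEC x by 3): {x=28, y=5}
  after event 10 (t=45: SET x = 46): {x=46, y=5}

Answer: {x=46, y=5}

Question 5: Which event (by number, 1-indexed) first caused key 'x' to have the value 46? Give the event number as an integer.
Looking for first event where x becomes 46:
  event 1: x = 12
  event 2: x = 37
  event 3: x = 37
  event 4: x = 50
  event 5: x = 50
  event 6: x = 26
  event 7: x = 31
  event 8: x = 31
  event 9: x = 28
  event 10: x 28 -> 46  <-- first match

Answer: 10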